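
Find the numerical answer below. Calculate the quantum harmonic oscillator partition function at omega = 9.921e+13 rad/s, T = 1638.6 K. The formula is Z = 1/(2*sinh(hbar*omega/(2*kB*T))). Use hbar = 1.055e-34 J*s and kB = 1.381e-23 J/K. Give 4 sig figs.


Step 1: Compute x = hbar*omega/(kB*T) = 1.055e-34*9.921e+13/(1.381e-23*1638.6) = 0.4625
Step 2: x/2 = 0.2313
Step 3: sinh(x/2) = 0.2333
Step 4: Z = 1/(2*0.2333) = 2.143

2.143


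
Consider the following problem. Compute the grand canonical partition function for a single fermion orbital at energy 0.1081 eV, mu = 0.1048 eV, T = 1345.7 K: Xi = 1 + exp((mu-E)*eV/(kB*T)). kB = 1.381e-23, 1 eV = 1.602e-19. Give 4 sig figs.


Step 1: (mu - E) = 0.1048 - 0.1081 = -0.0033 eV
Step 2: x = (mu-E)*eV/(kB*T) = -0.0033*1.602e-19/(1.381e-23*1345.7) = -0.02845
Step 3: exp(x) = 0.972
Step 4: Xi = 1 + 0.972 = 1.972

1.972


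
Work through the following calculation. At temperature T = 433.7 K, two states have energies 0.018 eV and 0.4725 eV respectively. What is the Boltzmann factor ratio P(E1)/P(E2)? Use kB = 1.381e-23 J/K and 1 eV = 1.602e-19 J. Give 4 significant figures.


Step 1: Compute energy difference dE = E1 - E2 = 0.018 - 0.4725 = -0.4545 eV
Step 2: Convert to Joules: dE_J = -0.4545 * 1.602e-19 = -7.281e-20 J
Step 3: Compute exponent = -dE_J / (kB * T) = -(-7.281e-20) / (1.381e-23 * 433.7) = 12.16
Step 4: P(E1)/P(E2) = exp(12.16) = 1.904e+05

1.904e+05


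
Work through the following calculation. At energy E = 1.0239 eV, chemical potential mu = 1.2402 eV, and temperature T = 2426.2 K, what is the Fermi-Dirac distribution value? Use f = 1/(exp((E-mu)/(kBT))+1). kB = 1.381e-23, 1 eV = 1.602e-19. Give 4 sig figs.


Step 1: (E - mu) = 1.0239 - 1.2402 = -0.2163 eV
Step 2: Convert: (E-mu)*eV = -3.465e-20 J
Step 3: x = (E-mu)*eV/(kB*T) = -1.034
Step 4: f = 1/(exp(-1.034)+1) = 0.7377

0.7377


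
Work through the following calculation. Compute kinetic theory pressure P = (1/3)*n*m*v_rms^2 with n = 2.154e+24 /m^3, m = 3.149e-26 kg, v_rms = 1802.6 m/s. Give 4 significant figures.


Step 1: v_rms^2 = 1802.6^2 = 3.249e+06
Step 2: n*m = 2.154e+24*3.149e-26 = 0.06783
Step 3: P = (1/3)*0.06783*3.249e+06 = 7.347e+04 Pa

7.347e+04


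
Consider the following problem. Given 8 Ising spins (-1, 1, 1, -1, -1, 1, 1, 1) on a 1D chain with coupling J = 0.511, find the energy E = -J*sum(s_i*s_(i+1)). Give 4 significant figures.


Step 1: Nearest-neighbor products: -1, 1, -1, 1, -1, 1, 1
Step 2: Sum of products = 1
Step 3: E = -0.511 * 1 = -0.511

-0.511


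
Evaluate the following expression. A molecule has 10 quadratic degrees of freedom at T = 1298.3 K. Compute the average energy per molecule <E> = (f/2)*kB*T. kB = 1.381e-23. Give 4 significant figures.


Step 1: f/2 = 10/2 = 5
Step 2: kB*T = 1.381e-23 * 1298.3 = 1.793e-20
Step 3: <E> = 5 * 1.793e-20 = 8.965e-20 J

8.965e-20


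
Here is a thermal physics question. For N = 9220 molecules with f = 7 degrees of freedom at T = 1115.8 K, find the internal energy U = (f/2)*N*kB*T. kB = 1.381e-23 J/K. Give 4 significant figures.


Step 1: f/2 = 7/2 = 3.5
Step 2: N*kB*T = 9220*1.381e-23*1115.8 = 1.421e-16
Step 3: U = 3.5 * 1.421e-16 = 4.973e-16 J

4.973e-16


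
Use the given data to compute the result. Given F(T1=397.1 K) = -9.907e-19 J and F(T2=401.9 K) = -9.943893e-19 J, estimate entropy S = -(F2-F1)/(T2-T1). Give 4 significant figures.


Step 1: dF = F2 - F1 = -9.943893e-19 - (-9.907e-19) = -3.6893e-21 J
Step 2: dT = T2 - T1 = 401.9 - 397.1 = 4.8 K
Step 3: S = -dF/dT = -(-3.6893e-21)/4.8 = 7.686e-22 J/K

7.686e-22


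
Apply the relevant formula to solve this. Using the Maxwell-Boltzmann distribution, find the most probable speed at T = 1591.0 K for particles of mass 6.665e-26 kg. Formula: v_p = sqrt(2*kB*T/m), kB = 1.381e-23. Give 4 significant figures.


Step 1: Numerator = 2*kB*T = 2*1.381e-23*1591.0 = 4.394e-20
Step 2: Ratio = 4.394e-20 / 6.665e-26 = 6.593e+05
Step 3: v_p = sqrt(6.593e+05) = 812 m/s

812


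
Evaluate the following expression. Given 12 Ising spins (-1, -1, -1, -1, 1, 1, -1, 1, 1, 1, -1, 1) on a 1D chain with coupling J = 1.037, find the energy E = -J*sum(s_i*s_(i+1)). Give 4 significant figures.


Step 1: Nearest-neighbor products: 1, 1, 1, -1, 1, -1, -1, 1, 1, -1, -1
Step 2: Sum of products = 1
Step 3: E = -1.037 * 1 = -1.037

-1.037


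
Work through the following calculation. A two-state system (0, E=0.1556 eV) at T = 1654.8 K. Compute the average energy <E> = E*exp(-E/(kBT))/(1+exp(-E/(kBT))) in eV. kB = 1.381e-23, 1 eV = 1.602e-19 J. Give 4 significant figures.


Step 1: beta*E = 0.1556*1.602e-19/(1.381e-23*1654.8) = 1.091
Step 2: exp(-beta*E) = 0.336
Step 3: <E> = 0.1556*0.336/(1+0.336) = 0.03913 eV

0.03913


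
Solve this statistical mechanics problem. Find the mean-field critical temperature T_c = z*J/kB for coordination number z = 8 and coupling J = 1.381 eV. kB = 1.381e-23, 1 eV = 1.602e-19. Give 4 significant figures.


Step 1: z*J = 8*1.381 = 11.05 eV
Step 2: Convert to Joules: 11.05*1.602e-19 = 1.77e-18 J
Step 3: T_c = 1.77e-18 / 1.381e-23 = 1.282e+05 K

1.282e+05


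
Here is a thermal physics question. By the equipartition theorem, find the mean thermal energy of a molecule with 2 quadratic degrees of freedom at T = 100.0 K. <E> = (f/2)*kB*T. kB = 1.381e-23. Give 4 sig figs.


Step 1: f/2 = 2/2 = 1
Step 2: kB*T = 1.381e-23 * 100.0 = 1.381e-21
Step 3: <E> = 1 * 1.381e-21 = 1.381e-21 J

1.381e-21


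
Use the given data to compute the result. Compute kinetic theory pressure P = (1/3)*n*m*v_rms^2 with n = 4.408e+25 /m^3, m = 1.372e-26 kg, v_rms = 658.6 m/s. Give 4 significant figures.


Step 1: v_rms^2 = 658.6^2 = 4.338e+05
Step 2: n*m = 4.408e+25*1.372e-26 = 0.6048
Step 3: P = (1/3)*0.6048*4.338e+05 = 8.744e+04 Pa

8.744e+04


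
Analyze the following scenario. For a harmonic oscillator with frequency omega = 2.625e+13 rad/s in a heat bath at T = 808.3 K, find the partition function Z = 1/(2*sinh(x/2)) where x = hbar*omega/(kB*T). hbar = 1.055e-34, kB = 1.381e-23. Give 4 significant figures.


Step 1: Compute x = hbar*omega/(kB*T) = 1.055e-34*2.625e+13/(1.381e-23*808.3) = 0.2481
Step 2: x/2 = 0.124
Step 3: sinh(x/2) = 0.1244
Step 4: Z = 1/(2*0.1244) = 4.02

4.02


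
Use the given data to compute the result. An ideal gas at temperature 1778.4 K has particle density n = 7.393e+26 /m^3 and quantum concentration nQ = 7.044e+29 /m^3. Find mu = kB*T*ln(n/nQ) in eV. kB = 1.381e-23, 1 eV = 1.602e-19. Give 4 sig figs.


Step 1: n/nQ = 7.393e+26/7.044e+29 = 0.00105
Step 2: ln(n/nQ) = -6.859
Step 3: mu = kB*T*ln(n/nQ) = 2.456e-20*-6.859 = -1.685e-19 J
Step 4: Convert to eV: -1.685e-19/1.602e-19 = -1.052 eV

-1.052


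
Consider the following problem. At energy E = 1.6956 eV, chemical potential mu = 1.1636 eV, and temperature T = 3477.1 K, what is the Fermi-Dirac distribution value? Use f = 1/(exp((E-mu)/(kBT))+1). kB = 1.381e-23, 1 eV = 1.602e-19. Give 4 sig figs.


Step 1: (E - mu) = 1.6956 - 1.1636 = 0.532 eV
Step 2: Convert: (E-mu)*eV = 8.523e-20 J
Step 3: x = (E-mu)*eV/(kB*T) = 1.775
Step 4: f = 1/(exp(1.775)+1) = 0.1449

0.1449


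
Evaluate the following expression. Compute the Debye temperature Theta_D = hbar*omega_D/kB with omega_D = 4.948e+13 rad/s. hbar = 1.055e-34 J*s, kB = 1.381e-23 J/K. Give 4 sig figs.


Step 1: hbar*omega_D = 1.055e-34 * 4.948e+13 = 5.22e-21 J
Step 2: Theta_D = 5.22e-21 / 1.381e-23
Step 3: Theta_D = 378 K

378


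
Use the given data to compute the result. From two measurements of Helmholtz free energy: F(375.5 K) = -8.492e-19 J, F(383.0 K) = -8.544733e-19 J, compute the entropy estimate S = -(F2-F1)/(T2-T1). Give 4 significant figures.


Step 1: dF = F2 - F1 = -8.544733e-19 - (-8.492e-19) = -5.2733e-21 J
Step 2: dT = T2 - T1 = 383.0 - 375.5 = 7.5 K
Step 3: S = -dF/dT = -(-5.2733e-21)/7.5 = 7.031e-22 J/K

7.031e-22


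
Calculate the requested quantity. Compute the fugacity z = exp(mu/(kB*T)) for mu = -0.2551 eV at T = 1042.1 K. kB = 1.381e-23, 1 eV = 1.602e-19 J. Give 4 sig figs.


Step 1: Convert mu to Joules: -0.2551*1.602e-19 = -4.087e-20 J
Step 2: kB*T = 1.381e-23*1042.1 = 1.439e-20 J
Step 3: mu/(kB*T) = -2.84
Step 4: z = exp(-2.84) = 0.05844

0.05844


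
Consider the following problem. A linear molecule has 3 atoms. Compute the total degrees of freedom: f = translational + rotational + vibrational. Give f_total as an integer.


Step 1: Translational DOF = 3
Step 2: Rotational DOF (linear) = 2
Step 3: Vibrational DOF = 3*3 - 5 = 4
Step 4: Total = 3 + 2 + 4 = 9

9


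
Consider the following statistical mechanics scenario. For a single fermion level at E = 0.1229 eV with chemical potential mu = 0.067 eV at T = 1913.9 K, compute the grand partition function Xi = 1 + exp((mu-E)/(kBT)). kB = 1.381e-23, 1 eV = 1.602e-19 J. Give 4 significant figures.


Step 1: (mu - E) = 0.067 - 0.1229 = -0.0559 eV
Step 2: x = (mu-E)*eV/(kB*T) = -0.0559*1.602e-19/(1.381e-23*1913.9) = -0.3388
Step 3: exp(x) = 0.7126
Step 4: Xi = 1 + 0.7126 = 1.713

1.713


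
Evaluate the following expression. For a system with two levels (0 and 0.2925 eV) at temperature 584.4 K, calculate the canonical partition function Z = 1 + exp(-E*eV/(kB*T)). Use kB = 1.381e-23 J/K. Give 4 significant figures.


Step 1: Compute beta*E = E*eV/(kB*T) = 0.2925*1.602e-19/(1.381e-23*584.4) = 5.806
Step 2: exp(-beta*E) = exp(-5.806) = 0.003009
Step 3: Z = 1 + 0.003009 = 1.003

1.003


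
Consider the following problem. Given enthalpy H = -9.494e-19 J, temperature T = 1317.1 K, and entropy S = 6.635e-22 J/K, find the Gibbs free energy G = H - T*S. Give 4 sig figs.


Step 1: T*S = 1317.1 * 6.635e-22 = 8.739e-19 J
Step 2: G = H - T*S = -9.494e-19 - 8.739e-19
Step 3: G = -1.823e-18 J

-1.823e-18


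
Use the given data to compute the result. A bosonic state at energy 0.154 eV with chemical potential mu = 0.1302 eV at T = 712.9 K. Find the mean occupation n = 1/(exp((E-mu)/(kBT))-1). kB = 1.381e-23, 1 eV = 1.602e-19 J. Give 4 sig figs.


Step 1: (E - mu) = 0.0238 eV
Step 2: x = (E-mu)*eV/(kB*T) = 0.0238*1.602e-19/(1.381e-23*712.9) = 0.3873
Step 3: exp(x) = 1.473
Step 4: n = 1/(exp(x)-1) = 2.114

2.114


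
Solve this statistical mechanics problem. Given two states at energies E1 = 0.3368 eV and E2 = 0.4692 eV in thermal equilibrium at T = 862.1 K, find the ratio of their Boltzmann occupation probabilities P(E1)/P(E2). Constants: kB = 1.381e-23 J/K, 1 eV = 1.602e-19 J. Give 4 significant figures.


Step 1: Compute energy difference dE = E1 - E2 = 0.3368 - 0.4692 = -0.1324 eV
Step 2: Convert to Joules: dE_J = -0.1324 * 1.602e-19 = -2.121e-20 J
Step 3: Compute exponent = -dE_J / (kB * T) = -(-2.121e-20) / (1.381e-23 * 862.1) = 1.782
Step 4: P(E1)/P(E2) = exp(1.782) = 5.939

5.939


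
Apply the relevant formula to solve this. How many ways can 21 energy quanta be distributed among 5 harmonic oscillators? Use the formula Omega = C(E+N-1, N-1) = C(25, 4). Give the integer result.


Step 1: Use binomial coefficient C(25, 4)
Step 2: Numerator = 25! / 21!
Step 3: Denominator = 4!
Step 4: Omega = 12650

12650


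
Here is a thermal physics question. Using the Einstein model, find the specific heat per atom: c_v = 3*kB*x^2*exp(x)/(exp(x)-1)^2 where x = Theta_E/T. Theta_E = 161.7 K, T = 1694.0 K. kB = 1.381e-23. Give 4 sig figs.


Step 1: x = Theta_E/T = 161.7/1694.0 = 0.09545
Step 2: x^2 = 0.009112
Step 3: exp(x) = 1.1
Step 4: c_v = 3*1.381e-23*0.009112*1.1/(1.1-1)^2 = 4.14e-23

4.14e-23


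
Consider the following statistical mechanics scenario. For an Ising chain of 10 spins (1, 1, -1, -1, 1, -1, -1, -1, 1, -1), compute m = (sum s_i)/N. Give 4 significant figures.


Step 1: Count up spins (+1): 4, down spins (-1): 6
Step 2: Total magnetization M = 4 - 6 = -2
Step 3: m = M/N = -2/10 = -0.2

-0.2


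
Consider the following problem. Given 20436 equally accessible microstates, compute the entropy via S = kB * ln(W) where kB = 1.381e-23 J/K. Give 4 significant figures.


Step 1: ln(W) = ln(20436) = 9.925
Step 2: S = kB * ln(W) = 1.381e-23 * 9.925
Step 3: S = 1.371e-22 J/K

1.371e-22


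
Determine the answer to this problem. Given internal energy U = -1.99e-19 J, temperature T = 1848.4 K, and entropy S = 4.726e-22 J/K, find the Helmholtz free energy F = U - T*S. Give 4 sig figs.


Step 1: T*S = 1848.4 * 4.726e-22 = 8.736e-19 J
Step 2: F = U - T*S = -1.99e-19 - 8.736e-19
Step 3: F = -1.073e-18 J

-1.073e-18


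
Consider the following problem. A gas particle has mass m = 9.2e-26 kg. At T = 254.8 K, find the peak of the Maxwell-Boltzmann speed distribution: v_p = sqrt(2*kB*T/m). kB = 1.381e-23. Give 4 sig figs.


Step 1: Numerator = 2*kB*T = 2*1.381e-23*254.8 = 7.038e-21
Step 2: Ratio = 7.038e-21 / 9.2e-26 = 7.65e+04
Step 3: v_p = sqrt(7.65e+04) = 276.6 m/s

276.6


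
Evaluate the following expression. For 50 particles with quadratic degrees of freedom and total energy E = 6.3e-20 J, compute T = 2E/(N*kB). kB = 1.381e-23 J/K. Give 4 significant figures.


Step 1: Numerator = 2*E = 2*6.3e-20 = 1.26e-19 J
Step 2: Denominator = N*kB = 50*1.381e-23 = 6.905e-22
Step 3: T = 1.26e-19 / 6.905e-22 = 182.5 K

182.5


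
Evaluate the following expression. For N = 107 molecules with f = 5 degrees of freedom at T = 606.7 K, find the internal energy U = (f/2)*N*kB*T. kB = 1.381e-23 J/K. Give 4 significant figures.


Step 1: f/2 = 5/2 = 2.5
Step 2: N*kB*T = 107*1.381e-23*606.7 = 8.965e-19
Step 3: U = 2.5 * 8.965e-19 = 2.241e-18 J

2.241e-18


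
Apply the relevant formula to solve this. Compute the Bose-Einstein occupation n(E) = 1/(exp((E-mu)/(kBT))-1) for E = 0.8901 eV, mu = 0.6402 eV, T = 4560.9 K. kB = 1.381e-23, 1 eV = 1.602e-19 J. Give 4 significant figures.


Step 1: (E - mu) = 0.2499 eV
Step 2: x = (E-mu)*eV/(kB*T) = 0.2499*1.602e-19/(1.381e-23*4560.9) = 0.6356
Step 3: exp(x) = 1.888
Step 4: n = 1/(exp(x)-1) = 1.126

1.126


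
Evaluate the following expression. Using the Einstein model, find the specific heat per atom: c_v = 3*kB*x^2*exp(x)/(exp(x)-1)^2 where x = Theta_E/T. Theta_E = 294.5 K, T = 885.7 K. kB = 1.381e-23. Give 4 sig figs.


Step 1: x = Theta_E/T = 294.5/885.7 = 0.3325
Step 2: x^2 = 0.1106
Step 3: exp(x) = 1.394
Step 4: c_v = 3*1.381e-23*0.1106*1.394/(1.394-1)^2 = 4.105e-23

4.105e-23


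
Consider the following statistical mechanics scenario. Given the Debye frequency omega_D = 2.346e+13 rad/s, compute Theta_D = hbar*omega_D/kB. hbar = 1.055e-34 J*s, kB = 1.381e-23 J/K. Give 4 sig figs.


Step 1: hbar*omega_D = 1.055e-34 * 2.346e+13 = 2.475e-21 J
Step 2: Theta_D = 2.475e-21 / 1.381e-23
Step 3: Theta_D = 179.2 K

179.2


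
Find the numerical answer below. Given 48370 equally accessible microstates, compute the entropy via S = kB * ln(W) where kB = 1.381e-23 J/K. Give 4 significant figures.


Step 1: ln(W) = ln(48370) = 10.79
Step 2: S = kB * ln(W) = 1.381e-23 * 10.79
Step 3: S = 1.49e-22 J/K

1.49e-22


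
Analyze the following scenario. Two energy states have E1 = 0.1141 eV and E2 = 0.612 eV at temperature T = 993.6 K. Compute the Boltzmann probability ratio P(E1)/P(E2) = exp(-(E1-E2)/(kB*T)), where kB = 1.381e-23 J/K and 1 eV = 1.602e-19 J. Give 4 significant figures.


Step 1: Compute energy difference dE = E1 - E2 = 0.1141 - 0.612 = -0.4979 eV
Step 2: Convert to Joules: dE_J = -0.4979 * 1.602e-19 = -7.976e-20 J
Step 3: Compute exponent = -dE_J / (kB * T) = -(-7.976e-20) / (1.381e-23 * 993.6) = 5.813
Step 4: P(E1)/P(E2) = exp(5.813) = 334.6

334.6


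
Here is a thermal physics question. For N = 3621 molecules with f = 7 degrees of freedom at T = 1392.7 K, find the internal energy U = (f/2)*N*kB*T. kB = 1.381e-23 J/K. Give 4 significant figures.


Step 1: f/2 = 7/2 = 3.5
Step 2: N*kB*T = 3621*1.381e-23*1392.7 = 6.964e-17
Step 3: U = 3.5 * 6.964e-17 = 2.438e-16 J

2.438e-16


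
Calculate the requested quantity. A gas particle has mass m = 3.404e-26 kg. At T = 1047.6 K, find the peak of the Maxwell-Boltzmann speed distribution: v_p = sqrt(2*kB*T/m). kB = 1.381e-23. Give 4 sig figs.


Step 1: Numerator = 2*kB*T = 2*1.381e-23*1047.6 = 2.893e-20
Step 2: Ratio = 2.893e-20 / 3.404e-26 = 8.5e+05
Step 3: v_p = sqrt(8.5e+05) = 922 m/s

922


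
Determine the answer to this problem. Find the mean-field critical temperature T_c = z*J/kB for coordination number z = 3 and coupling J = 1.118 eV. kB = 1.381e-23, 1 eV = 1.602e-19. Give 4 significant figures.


Step 1: z*J = 3*1.118 = 3.354 eV
Step 2: Convert to Joules: 3.354*1.602e-19 = 5.373e-19 J
Step 3: T_c = 5.373e-19 / 1.381e-23 = 3.891e+04 K

3.891e+04


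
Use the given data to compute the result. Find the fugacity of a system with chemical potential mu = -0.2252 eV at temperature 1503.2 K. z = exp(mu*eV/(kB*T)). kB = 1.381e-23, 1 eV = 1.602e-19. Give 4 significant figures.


Step 1: Convert mu to Joules: -0.2252*1.602e-19 = -3.608e-20 J
Step 2: kB*T = 1.381e-23*1503.2 = 2.076e-20 J
Step 3: mu/(kB*T) = -1.738
Step 4: z = exp(-1.738) = 0.1759

0.1759


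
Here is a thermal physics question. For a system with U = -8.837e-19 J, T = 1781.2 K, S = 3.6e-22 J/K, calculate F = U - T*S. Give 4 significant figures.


Step 1: T*S = 1781.2 * 3.6e-22 = 6.412e-19 J
Step 2: F = U - T*S = -8.837e-19 - 6.412e-19
Step 3: F = -1.525e-18 J

-1.525e-18


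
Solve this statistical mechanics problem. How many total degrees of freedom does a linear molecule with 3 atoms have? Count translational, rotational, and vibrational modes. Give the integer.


Step 1: Translational DOF = 3
Step 2: Rotational DOF (linear) = 2
Step 3: Vibrational DOF = 3*3 - 5 = 4
Step 4: Total = 3 + 2 + 4 = 9

9


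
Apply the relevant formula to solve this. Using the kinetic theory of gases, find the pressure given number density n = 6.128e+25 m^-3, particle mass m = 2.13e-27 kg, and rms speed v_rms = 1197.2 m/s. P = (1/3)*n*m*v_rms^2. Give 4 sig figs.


Step 1: v_rms^2 = 1197.2^2 = 1.433e+06
Step 2: n*m = 6.128e+25*2.13e-27 = 0.1305
Step 3: P = (1/3)*0.1305*1.433e+06 = 6.236e+04 Pa

6.236e+04


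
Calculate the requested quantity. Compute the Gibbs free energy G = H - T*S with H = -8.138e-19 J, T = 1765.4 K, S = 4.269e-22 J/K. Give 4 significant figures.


Step 1: T*S = 1765.4 * 4.269e-22 = 7.536e-19 J
Step 2: G = H - T*S = -8.138e-19 - 7.536e-19
Step 3: G = -1.567e-18 J

-1.567e-18


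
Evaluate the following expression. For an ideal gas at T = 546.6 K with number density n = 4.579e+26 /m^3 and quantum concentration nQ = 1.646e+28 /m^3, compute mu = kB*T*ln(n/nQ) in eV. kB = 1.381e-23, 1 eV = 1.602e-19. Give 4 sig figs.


Step 1: n/nQ = 4.579e+26/1.646e+28 = 0.02782
Step 2: ln(n/nQ) = -3.582
Step 3: mu = kB*T*ln(n/nQ) = 7.549e-21*-3.582 = -2.704e-20 J
Step 4: Convert to eV: -2.704e-20/1.602e-19 = -0.1688 eV

-0.1688


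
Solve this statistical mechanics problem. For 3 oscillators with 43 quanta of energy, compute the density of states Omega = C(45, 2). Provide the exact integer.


Step 1: Use binomial coefficient C(45, 2)
Step 2: Numerator = 45! / 43!
Step 3: Denominator = 2!
Step 4: Omega = 990

990


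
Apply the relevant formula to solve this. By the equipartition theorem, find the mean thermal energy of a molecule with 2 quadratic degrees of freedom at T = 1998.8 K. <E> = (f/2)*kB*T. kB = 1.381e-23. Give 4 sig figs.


Step 1: f/2 = 2/2 = 1
Step 2: kB*T = 1.381e-23 * 1998.8 = 2.76e-20
Step 3: <E> = 1 * 2.76e-20 = 2.76e-20 J

2.76e-20


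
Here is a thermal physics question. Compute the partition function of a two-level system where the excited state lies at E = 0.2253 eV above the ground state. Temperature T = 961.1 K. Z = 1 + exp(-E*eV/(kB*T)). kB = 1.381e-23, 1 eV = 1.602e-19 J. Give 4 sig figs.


Step 1: Compute beta*E = E*eV/(kB*T) = 0.2253*1.602e-19/(1.381e-23*961.1) = 2.719
Step 2: exp(-beta*E) = exp(-2.719) = 0.06592
Step 3: Z = 1 + 0.06592 = 1.066

1.066


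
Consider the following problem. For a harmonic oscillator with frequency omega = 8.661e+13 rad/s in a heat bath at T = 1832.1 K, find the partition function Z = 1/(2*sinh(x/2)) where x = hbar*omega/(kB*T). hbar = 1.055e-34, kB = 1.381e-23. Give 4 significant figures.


Step 1: Compute x = hbar*omega/(kB*T) = 1.055e-34*8.661e+13/(1.381e-23*1832.1) = 0.3611
Step 2: x/2 = 0.1806
Step 3: sinh(x/2) = 0.1816
Step 4: Z = 1/(2*0.1816) = 2.754

2.754


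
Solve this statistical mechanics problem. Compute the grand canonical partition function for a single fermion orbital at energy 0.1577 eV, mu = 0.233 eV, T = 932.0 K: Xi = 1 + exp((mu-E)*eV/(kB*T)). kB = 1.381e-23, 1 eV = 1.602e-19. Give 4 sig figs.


Step 1: (mu - E) = 0.233 - 0.1577 = 0.0753 eV
Step 2: x = (mu-E)*eV/(kB*T) = 0.0753*1.602e-19/(1.381e-23*932.0) = 0.9372
Step 3: exp(x) = 2.553
Step 4: Xi = 1 + 2.553 = 3.553

3.553


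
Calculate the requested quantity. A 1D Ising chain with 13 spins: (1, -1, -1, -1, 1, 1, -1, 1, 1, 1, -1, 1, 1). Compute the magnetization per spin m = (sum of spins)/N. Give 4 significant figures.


Step 1: Count up spins (+1): 8, down spins (-1): 5
Step 2: Total magnetization M = 8 - 5 = 3
Step 3: m = M/N = 3/13 = 0.2308

0.2308


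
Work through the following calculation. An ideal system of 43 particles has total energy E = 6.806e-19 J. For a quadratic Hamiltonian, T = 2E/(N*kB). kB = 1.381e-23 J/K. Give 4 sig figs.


Step 1: Numerator = 2*E = 2*6.806e-19 = 1.361e-18 J
Step 2: Denominator = N*kB = 43*1.381e-23 = 5.938e-22
Step 3: T = 1.361e-18 / 5.938e-22 = 2292 K

2292


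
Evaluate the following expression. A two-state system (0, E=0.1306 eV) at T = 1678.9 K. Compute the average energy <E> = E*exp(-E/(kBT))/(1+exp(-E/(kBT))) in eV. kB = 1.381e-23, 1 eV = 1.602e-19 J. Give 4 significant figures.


Step 1: beta*E = 0.1306*1.602e-19/(1.381e-23*1678.9) = 0.9024
Step 2: exp(-beta*E) = 0.4056
Step 3: <E> = 0.1306*0.4056/(1+0.4056) = 0.03769 eV

0.03769


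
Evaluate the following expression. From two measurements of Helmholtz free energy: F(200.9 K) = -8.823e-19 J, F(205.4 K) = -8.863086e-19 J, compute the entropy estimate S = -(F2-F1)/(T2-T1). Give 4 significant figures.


Step 1: dF = F2 - F1 = -8.863086e-19 - (-8.823e-19) = -4.0086e-21 J
Step 2: dT = T2 - T1 = 205.4 - 200.9 = 4.5 K
Step 3: S = -dF/dT = -(-4.0086e-21)/4.5 = 8.908e-22 J/K

8.908e-22


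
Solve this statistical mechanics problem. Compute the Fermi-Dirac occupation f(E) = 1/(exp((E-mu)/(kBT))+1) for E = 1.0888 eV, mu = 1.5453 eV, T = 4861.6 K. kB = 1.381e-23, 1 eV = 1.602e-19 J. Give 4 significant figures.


Step 1: (E - mu) = 1.0888 - 1.5453 = -0.4565 eV
Step 2: Convert: (E-mu)*eV = -7.313e-20 J
Step 3: x = (E-mu)*eV/(kB*T) = -1.089
Step 4: f = 1/(exp(-1.089)+1) = 0.7482

0.7482


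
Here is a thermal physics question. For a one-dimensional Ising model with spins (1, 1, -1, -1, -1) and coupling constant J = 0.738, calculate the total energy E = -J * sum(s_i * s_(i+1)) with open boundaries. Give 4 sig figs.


Step 1: Nearest-neighbor products: 1, -1, 1, 1
Step 2: Sum of products = 2
Step 3: E = -0.738 * 2 = -1.476

-1.476


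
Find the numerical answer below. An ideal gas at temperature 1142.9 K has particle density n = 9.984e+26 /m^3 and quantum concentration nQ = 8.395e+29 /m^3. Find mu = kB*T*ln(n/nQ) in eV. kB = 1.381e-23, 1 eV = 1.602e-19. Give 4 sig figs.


Step 1: n/nQ = 9.984e+26/8.395e+29 = 0.001189
Step 2: ln(n/nQ) = -6.734
Step 3: mu = kB*T*ln(n/nQ) = 1.578e-20*-6.734 = -1.063e-19 J
Step 4: Convert to eV: -1.063e-19/1.602e-19 = -0.6635 eV

-0.6635


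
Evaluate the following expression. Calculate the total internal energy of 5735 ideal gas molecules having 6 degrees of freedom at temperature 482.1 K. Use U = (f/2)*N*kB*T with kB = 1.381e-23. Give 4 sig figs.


Step 1: f/2 = 6/2 = 3.0
Step 2: N*kB*T = 5735*1.381e-23*482.1 = 3.818e-17
Step 3: U = 3.0 * 3.818e-17 = 1.145e-16 J

1.145e-16


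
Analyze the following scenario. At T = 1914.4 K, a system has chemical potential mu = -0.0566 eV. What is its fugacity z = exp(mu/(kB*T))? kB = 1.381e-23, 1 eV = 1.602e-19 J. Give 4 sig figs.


Step 1: Convert mu to Joules: -0.0566*1.602e-19 = -9.067e-21 J
Step 2: kB*T = 1.381e-23*1914.4 = 2.644e-20 J
Step 3: mu/(kB*T) = -0.343
Step 4: z = exp(-0.343) = 0.7097

0.7097


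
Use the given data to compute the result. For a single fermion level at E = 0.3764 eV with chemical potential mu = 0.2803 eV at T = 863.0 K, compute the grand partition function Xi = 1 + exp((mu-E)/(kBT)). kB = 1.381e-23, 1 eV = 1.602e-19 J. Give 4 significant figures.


Step 1: (mu - E) = 0.2803 - 0.3764 = -0.0961 eV
Step 2: x = (mu-E)*eV/(kB*T) = -0.0961*1.602e-19/(1.381e-23*863.0) = -1.292
Step 3: exp(x) = 0.2748
Step 4: Xi = 1 + 0.2748 = 1.275

1.275


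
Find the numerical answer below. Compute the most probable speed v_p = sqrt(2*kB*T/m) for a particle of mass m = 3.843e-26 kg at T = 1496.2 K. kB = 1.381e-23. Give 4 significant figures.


Step 1: Numerator = 2*kB*T = 2*1.381e-23*1496.2 = 4.133e-20
Step 2: Ratio = 4.133e-20 / 3.843e-26 = 1.075e+06
Step 3: v_p = sqrt(1.075e+06) = 1037 m/s

1037


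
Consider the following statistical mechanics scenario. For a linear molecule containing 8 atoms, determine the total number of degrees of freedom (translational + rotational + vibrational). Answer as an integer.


Step 1: Translational DOF = 3
Step 2: Rotational DOF (linear) = 2
Step 3: Vibrational DOF = 3*8 - 5 = 19
Step 4: Total = 3 + 2 + 19 = 24

24


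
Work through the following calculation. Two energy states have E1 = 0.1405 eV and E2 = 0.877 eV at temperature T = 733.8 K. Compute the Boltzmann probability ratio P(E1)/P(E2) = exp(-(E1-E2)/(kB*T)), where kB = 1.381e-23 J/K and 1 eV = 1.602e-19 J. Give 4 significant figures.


Step 1: Compute energy difference dE = E1 - E2 = 0.1405 - 0.877 = -0.7365 eV
Step 2: Convert to Joules: dE_J = -0.7365 * 1.602e-19 = -1.18e-19 J
Step 3: Compute exponent = -dE_J / (kB * T) = -(-1.18e-19) / (1.381e-23 * 733.8) = 11.64
Step 4: P(E1)/P(E2) = exp(11.64) = 1.139e+05

1.139e+05


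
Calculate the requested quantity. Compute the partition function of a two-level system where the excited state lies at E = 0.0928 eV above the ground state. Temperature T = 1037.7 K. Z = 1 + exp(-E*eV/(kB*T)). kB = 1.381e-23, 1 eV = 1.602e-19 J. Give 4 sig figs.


Step 1: Compute beta*E = E*eV/(kB*T) = 0.0928*1.602e-19/(1.381e-23*1037.7) = 1.037
Step 2: exp(-beta*E) = exp(-1.037) = 0.3544
Step 3: Z = 1 + 0.3544 = 1.354

1.354


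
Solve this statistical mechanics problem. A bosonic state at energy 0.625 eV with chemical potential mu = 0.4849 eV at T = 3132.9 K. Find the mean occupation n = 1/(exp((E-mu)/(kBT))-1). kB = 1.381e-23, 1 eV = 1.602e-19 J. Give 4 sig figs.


Step 1: (E - mu) = 0.1401 eV
Step 2: x = (E-mu)*eV/(kB*T) = 0.1401*1.602e-19/(1.381e-23*3132.9) = 0.5188
Step 3: exp(x) = 1.68
Step 4: n = 1/(exp(x)-1) = 1.471

1.471


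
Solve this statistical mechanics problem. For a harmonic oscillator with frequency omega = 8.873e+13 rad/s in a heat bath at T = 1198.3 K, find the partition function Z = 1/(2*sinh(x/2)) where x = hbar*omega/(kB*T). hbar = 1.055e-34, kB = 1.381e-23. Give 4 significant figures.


Step 1: Compute x = hbar*omega/(kB*T) = 1.055e-34*8.873e+13/(1.381e-23*1198.3) = 0.5657
Step 2: x/2 = 0.2828
Step 3: sinh(x/2) = 0.2866
Step 4: Z = 1/(2*0.2866) = 1.744

1.744


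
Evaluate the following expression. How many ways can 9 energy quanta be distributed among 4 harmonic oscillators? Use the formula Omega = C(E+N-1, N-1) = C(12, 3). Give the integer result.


Step 1: Use binomial coefficient C(12, 3)
Step 2: Numerator = 12! / 9!
Step 3: Denominator = 3!
Step 4: Omega = 220

220


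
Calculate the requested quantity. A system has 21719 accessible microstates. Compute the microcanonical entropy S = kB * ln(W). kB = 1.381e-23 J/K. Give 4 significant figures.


Step 1: ln(W) = ln(21719) = 9.986
Step 2: S = kB * ln(W) = 1.381e-23 * 9.986
Step 3: S = 1.379e-22 J/K

1.379e-22


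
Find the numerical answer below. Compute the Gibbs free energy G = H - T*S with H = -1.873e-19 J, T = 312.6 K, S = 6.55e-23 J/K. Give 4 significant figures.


Step 1: T*S = 312.6 * 6.55e-23 = 2.048e-20 J
Step 2: G = H - T*S = -1.873e-19 - 2.048e-20
Step 3: G = -2.078e-19 J

-2.078e-19


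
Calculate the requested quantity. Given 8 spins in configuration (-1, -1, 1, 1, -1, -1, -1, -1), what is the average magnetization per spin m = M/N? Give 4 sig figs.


Step 1: Count up spins (+1): 2, down spins (-1): 6
Step 2: Total magnetization M = 2 - 6 = -4
Step 3: m = M/N = -4/8 = -0.5

-0.5


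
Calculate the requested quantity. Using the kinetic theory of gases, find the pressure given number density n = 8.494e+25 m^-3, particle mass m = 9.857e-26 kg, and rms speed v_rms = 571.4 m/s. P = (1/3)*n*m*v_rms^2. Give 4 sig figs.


Step 1: v_rms^2 = 571.4^2 = 3.265e+05
Step 2: n*m = 8.494e+25*9.857e-26 = 8.373
Step 3: P = (1/3)*8.373*3.265e+05 = 9.112e+05 Pa

9.112e+05


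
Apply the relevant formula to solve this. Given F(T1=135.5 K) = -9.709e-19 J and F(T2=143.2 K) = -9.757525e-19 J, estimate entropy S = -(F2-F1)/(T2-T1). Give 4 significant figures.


Step 1: dF = F2 - F1 = -9.757525e-19 - (-9.709e-19) = -4.8525e-21 J
Step 2: dT = T2 - T1 = 143.2 - 135.5 = 7.7 K
Step 3: S = -dF/dT = -(-4.8525e-21)/7.7 = 6.302e-22 J/K

6.302e-22


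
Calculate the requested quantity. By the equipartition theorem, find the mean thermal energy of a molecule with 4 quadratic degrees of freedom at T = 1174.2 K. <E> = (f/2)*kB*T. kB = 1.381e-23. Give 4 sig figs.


Step 1: f/2 = 4/2 = 2
Step 2: kB*T = 1.381e-23 * 1174.2 = 1.622e-20
Step 3: <E> = 2 * 1.622e-20 = 3.243e-20 J

3.243e-20


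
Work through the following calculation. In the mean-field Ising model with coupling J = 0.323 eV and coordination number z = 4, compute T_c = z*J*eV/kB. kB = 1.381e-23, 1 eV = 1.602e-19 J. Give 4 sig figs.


Step 1: z*J = 4*0.323 = 1.292 eV
Step 2: Convert to Joules: 1.292*1.602e-19 = 2.07e-19 J
Step 3: T_c = 2.07e-19 / 1.381e-23 = 1.499e+04 K

1.499e+04


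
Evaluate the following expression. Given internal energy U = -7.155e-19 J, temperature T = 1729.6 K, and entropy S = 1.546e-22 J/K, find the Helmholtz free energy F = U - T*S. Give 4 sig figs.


Step 1: T*S = 1729.6 * 1.546e-22 = 2.674e-19 J
Step 2: F = U - T*S = -7.155e-19 - 2.674e-19
Step 3: F = -9.829e-19 J

-9.829e-19


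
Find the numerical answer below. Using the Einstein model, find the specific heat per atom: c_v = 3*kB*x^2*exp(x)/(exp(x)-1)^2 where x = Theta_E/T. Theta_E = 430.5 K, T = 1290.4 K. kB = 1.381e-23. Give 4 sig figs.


Step 1: x = Theta_E/T = 430.5/1290.4 = 0.3336
Step 2: x^2 = 0.1113
Step 3: exp(x) = 1.396
Step 4: c_v = 3*1.381e-23*0.1113*1.396/(1.396-1)^2 = 4.105e-23

4.105e-23


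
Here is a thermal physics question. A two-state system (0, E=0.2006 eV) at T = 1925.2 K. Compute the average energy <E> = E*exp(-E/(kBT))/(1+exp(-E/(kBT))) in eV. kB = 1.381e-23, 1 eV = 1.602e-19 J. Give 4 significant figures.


Step 1: beta*E = 0.2006*1.602e-19/(1.381e-23*1925.2) = 1.209
Step 2: exp(-beta*E) = 0.2986
Step 3: <E> = 0.2006*0.2986/(1+0.2986) = 0.04612 eV

0.04612


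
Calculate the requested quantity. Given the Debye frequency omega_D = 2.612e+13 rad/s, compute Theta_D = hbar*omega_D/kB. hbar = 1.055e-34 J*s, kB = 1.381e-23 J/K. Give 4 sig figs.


Step 1: hbar*omega_D = 1.055e-34 * 2.612e+13 = 2.756e-21 J
Step 2: Theta_D = 2.756e-21 / 1.381e-23
Step 3: Theta_D = 199.5 K

199.5


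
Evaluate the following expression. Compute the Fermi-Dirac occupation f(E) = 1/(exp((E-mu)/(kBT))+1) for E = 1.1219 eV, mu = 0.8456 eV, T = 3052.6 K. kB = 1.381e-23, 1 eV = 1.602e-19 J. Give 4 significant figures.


Step 1: (E - mu) = 1.1219 - 0.8456 = 0.2763 eV
Step 2: Convert: (E-mu)*eV = 4.426e-20 J
Step 3: x = (E-mu)*eV/(kB*T) = 1.05
Step 4: f = 1/(exp(1.05)+1) = 0.2592

0.2592


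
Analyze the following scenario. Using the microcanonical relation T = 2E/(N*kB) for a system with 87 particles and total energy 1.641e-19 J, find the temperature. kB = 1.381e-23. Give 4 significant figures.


Step 1: Numerator = 2*E = 2*1.641e-19 = 3.282e-19 J
Step 2: Denominator = N*kB = 87*1.381e-23 = 1.201e-21
Step 3: T = 3.282e-19 / 1.201e-21 = 273.2 K

273.2


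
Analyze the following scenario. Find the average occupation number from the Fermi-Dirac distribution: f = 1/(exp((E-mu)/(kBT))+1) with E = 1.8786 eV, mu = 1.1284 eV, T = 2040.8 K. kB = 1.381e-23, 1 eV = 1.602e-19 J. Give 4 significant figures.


Step 1: (E - mu) = 1.8786 - 1.1284 = 0.7502 eV
Step 2: Convert: (E-mu)*eV = 1.202e-19 J
Step 3: x = (E-mu)*eV/(kB*T) = 4.264
Step 4: f = 1/(exp(4.264)+1) = 0.01387

0.01387


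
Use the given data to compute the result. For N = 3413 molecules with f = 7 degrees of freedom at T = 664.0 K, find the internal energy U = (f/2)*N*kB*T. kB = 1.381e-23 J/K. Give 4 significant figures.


Step 1: f/2 = 7/2 = 3.5
Step 2: N*kB*T = 3413*1.381e-23*664.0 = 3.13e-17
Step 3: U = 3.5 * 3.13e-17 = 1.095e-16 J

1.095e-16


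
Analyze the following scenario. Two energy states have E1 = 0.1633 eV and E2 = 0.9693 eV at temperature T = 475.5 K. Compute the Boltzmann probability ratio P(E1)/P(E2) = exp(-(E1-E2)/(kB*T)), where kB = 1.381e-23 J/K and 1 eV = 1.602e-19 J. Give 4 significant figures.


Step 1: Compute energy difference dE = E1 - E2 = 0.1633 - 0.9693 = -0.806 eV
Step 2: Convert to Joules: dE_J = -0.806 * 1.602e-19 = -1.291e-19 J
Step 3: Compute exponent = -dE_J / (kB * T) = -(-1.291e-19) / (1.381e-23 * 475.5) = 19.66
Step 4: P(E1)/P(E2) = exp(19.66) = 3.464e+08

3.464e+08


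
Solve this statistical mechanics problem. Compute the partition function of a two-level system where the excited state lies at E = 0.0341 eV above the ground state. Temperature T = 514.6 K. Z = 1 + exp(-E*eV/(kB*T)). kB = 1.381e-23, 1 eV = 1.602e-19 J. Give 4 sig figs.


Step 1: Compute beta*E = E*eV/(kB*T) = 0.0341*1.602e-19/(1.381e-23*514.6) = 0.7687
Step 2: exp(-beta*E) = exp(-0.7687) = 0.4636
Step 3: Z = 1 + 0.4636 = 1.464

1.464


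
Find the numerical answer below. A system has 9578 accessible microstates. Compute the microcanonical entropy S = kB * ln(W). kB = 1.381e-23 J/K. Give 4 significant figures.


Step 1: ln(W) = ln(9578) = 9.167
Step 2: S = kB * ln(W) = 1.381e-23 * 9.167
Step 3: S = 1.266e-22 J/K

1.266e-22


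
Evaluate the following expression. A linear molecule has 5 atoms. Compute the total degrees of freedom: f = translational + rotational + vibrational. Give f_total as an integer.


Step 1: Translational DOF = 3
Step 2: Rotational DOF (linear) = 2
Step 3: Vibrational DOF = 3*5 - 5 = 10
Step 4: Total = 3 + 2 + 10 = 15

15


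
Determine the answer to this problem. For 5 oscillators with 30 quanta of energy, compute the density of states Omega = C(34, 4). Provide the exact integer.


Step 1: Use binomial coefficient C(34, 4)
Step 2: Numerator = 34! / 30!
Step 3: Denominator = 4!
Step 4: Omega = 46376

46376


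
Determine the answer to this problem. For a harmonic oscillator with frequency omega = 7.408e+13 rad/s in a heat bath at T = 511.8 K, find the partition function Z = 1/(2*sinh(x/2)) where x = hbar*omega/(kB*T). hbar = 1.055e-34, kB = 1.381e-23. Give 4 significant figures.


Step 1: Compute x = hbar*omega/(kB*T) = 1.055e-34*7.408e+13/(1.381e-23*511.8) = 1.106
Step 2: x/2 = 0.5529
Step 3: sinh(x/2) = 0.5815
Step 4: Z = 1/(2*0.5815) = 0.8599

0.8599


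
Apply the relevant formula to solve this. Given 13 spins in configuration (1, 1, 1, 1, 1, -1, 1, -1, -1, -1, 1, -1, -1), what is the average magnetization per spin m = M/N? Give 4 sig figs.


Step 1: Count up spins (+1): 7, down spins (-1): 6
Step 2: Total magnetization M = 7 - 6 = 1
Step 3: m = M/N = 1/13 = 0.07692

0.07692


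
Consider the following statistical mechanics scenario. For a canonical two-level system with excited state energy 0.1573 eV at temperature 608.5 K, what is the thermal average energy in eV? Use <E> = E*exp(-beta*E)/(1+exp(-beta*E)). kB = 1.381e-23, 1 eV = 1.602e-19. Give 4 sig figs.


Step 1: beta*E = 0.1573*1.602e-19/(1.381e-23*608.5) = 2.999
Step 2: exp(-beta*E) = 0.04985
Step 3: <E> = 0.1573*0.04985/(1+0.04985) = 0.007469 eV

0.007469


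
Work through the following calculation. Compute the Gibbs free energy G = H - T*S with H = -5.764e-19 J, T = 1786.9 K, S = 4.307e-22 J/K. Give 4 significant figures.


Step 1: T*S = 1786.9 * 4.307e-22 = 7.696e-19 J
Step 2: G = H - T*S = -5.764e-19 - 7.696e-19
Step 3: G = -1.346e-18 J

-1.346e-18


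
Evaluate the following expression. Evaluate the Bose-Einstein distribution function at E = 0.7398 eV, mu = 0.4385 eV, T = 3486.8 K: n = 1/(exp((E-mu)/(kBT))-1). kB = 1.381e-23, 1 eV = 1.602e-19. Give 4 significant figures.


Step 1: (E - mu) = 0.3013 eV
Step 2: x = (E-mu)*eV/(kB*T) = 0.3013*1.602e-19/(1.381e-23*3486.8) = 1.002
Step 3: exp(x) = 2.725
Step 4: n = 1/(exp(x)-1) = 0.5798

0.5798


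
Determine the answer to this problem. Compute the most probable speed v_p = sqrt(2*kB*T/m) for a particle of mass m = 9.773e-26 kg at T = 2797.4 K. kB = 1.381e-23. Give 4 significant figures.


Step 1: Numerator = 2*kB*T = 2*1.381e-23*2797.4 = 7.726e-20
Step 2: Ratio = 7.726e-20 / 9.773e-26 = 7.906e+05
Step 3: v_p = sqrt(7.906e+05) = 889.2 m/s

889.2


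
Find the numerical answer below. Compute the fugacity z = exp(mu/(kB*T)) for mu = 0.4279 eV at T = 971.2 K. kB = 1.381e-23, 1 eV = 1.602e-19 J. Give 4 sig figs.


Step 1: Convert mu to Joules: 0.4279*1.602e-19 = 6.855e-20 J
Step 2: kB*T = 1.381e-23*971.2 = 1.341e-20 J
Step 3: mu/(kB*T) = 5.111
Step 4: z = exp(5.111) = 165.8

165.8


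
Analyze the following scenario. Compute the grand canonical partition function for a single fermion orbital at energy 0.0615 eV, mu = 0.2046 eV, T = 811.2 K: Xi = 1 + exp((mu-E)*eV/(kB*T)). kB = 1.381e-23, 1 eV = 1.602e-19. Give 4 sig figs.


Step 1: (mu - E) = 0.2046 - 0.0615 = 0.1431 eV
Step 2: x = (mu-E)*eV/(kB*T) = 0.1431*1.602e-19/(1.381e-23*811.2) = 2.046
Step 3: exp(x) = 7.74
Step 4: Xi = 1 + 7.74 = 8.74

8.74


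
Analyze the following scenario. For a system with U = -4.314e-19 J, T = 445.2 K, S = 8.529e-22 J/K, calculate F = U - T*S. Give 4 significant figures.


Step 1: T*S = 445.2 * 8.529e-22 = 3.797e-19 J
Step 2: F = U - T*S = -4.314e-19 - 3.797e-19
Step 3: F = -8.111e-19 J

-8.111e-19


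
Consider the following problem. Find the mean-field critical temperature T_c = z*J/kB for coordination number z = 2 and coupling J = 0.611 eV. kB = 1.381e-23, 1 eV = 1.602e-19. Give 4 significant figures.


Step 1: z*J = 2*0.611 = 1.222 eV
Step 2: Convert to Joules: 1.222*1.602e-19 = 1.958e-19 J
Step 3: T_c = 1.958e-19 / 1.381e-23 = 1.418e+04 K

1.418e+04


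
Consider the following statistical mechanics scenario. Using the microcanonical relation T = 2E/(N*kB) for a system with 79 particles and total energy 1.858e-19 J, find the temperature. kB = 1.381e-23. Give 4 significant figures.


Step 1: Numerator = 2*E = 2*1.858e-19 = 3.716e-19 J
Step 2: Denominator = N*kB = 79*1.381e-23 = 1.091e-21
Step 3: T = 3.716e-19 / 1.091e-21 = 340.6 K

340.6


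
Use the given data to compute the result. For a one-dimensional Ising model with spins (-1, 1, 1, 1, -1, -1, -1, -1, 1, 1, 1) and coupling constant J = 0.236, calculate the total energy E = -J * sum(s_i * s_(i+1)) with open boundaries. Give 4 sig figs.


Step 1: Nearest-neighbor products: -1, 1, 1, -1, 1, 1, 1, -1, 1, 1
Step 2: Sum of products = 4
Step 3: E = -0.236 * 4 = -0.944

-0.944


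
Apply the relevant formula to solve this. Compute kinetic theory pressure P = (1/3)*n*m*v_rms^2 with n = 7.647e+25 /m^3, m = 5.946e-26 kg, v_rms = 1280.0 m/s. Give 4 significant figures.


Step 1: v_rms^2 = 1280.0^2 = 1.638e+06
Step 2: n*m = 7.647e+25*5.946e-26 = 4.547
Step 3: P = (1/3)*4.547*1.638e+06 = 2.483e+06 Pa

2.483e+06


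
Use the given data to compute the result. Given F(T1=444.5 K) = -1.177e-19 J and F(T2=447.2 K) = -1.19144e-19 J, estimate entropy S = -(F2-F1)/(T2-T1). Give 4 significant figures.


Step 1: dF = F2 - F1 = -1.19144e-19 - (-1.177e-19) = -1.444e-21 J
Step 2: dT = T2 - T1 = 447.2 - 444.5 = 2.7 K
Step 3: S = -dF/dT = -(-1.444e-21)/2.7 = 5.348e-22 J/K

5.348e-22
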